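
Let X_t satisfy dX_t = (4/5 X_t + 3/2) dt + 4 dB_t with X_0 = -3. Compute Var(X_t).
Var(X_t) = 10*exp(8*t/5) - 10

The variance V(t) = Var(X_t) satisfies V'(t) = 2 a V(t) + c^2 with V(0) = 0 (drift coefficient is linear in X, diffusion is constant). With a = 4/5, c = 4, the solution is
  V(t) = (c^2 / (2 a)) * (exp(2 a t) - 1)
       = (4^2 / (2*(4/5))) * (exp((8/5) t) - 1)
       = 10*exp(8*t/5) - 10.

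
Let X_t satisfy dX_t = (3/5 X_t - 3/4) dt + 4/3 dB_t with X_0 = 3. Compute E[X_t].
E[X_t] = 7*exp(3*t/5)/4 + 5/4

Taking expectations and using E[dB_t] = 0, the mean m(t) = E[X_t] satisfies the ODE m'(t) = a m(t) + b with m(0) = x_0. With a = 3/5, b = -3/4, x_0 = 3, the solution is
  m(t) = x_0 * exp(a t) + (b/a) * (exp(a t) - 1)
       = 3 * exp((3/5) t) + ((-3/4)/(3/5)) * (exp((3/5) t) - 1)
       = 7*exp(3*t/5)/4 + 5/4.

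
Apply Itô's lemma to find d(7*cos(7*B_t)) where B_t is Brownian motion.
d(7*cos(7*B_t)) = (-343*cos(7*B_t)/2) dt + (-49*sin(7*B_t)) dB_t

Itô's formula for f(B_t) gives d f(B_t) = f'(B_t) dB_t + (1/2) f''(B_t) dt. Compute derivatives of f(x) = 7*cos(7*x):
  f'(x)  = -49*sin(7*x)
  f''(x) = -343*cos(7*x)
Substitute x = B_t and multiply the f'' term by 1/2:
  drift     = (1/2) * (-343*cos(7*x)) evaluated at B_t = -343*cos(7*B_t)/2
  diffusion = (-49*sin(7*x)) evaluated at B_t = -49*sin(7*B_t)
Therefore d(7*cos(7*B_t)) = (-343*cos(7*B_t)/2) dt + (-49*sin(7*B_t)) dB_t.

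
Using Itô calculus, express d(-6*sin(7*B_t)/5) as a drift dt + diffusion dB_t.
d(-6*sin(7*B_t)/5) = (147*sin(7*B_t)/5) dt + (-42*cos(7*B_t)/5) dB_t

Itô's formula for f(B_t) gives d f(B_t) = f'(B_t) dB_t + (1/2) f''(B_t) dt. Compute derivatives of f(x) = -6*sin(7*x)/5:
  f'(x)  = -42*cos(7*x)/5
  f''(x) = 294*sin(7*x)/5
Substitute x = B_t and multiply the f'' term by 1/2:
  drift     = (1/2) * (294*sin(7*x)/5) evaluated at B_t = 147*sin(7*B_t)/5
  diffusion = (-42*cos(7*x)/5) evaluated at B_t = -42*cos(7*B_t)/5
Therefore d(-6*sin(7*B_t)/5) = (147*sin(7*B_t)/5) dt + (-42*cos(7*B_t)/5) dB_t.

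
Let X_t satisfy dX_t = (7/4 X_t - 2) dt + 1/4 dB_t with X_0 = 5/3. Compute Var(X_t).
Var(X_t) = exp(7*t/2)/56 - 1/56

The variance V(t) = Var(X_t) satisfies V'(t) = 2 a V(t) + c^2 with V(0) = 0 (drift coefficient is linear in X, diffusion is constant). With a = 7/4, c = 1/4, the solution is
  V(t) = (c^2 / (2 a)) * (exp(2 a t) - 1)
       = ((1/4)^2 / (2*(7/4))) * (exp((7/2) t) - 1)
       = exp(7*t/2)/56 - 1/56.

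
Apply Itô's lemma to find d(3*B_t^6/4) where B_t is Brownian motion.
d(3*B_t^6/4) = (45*B_t^4/4) dt + (9*B_t^5/2) dB_t

Itô's formula for f(B_t) gives d f(B_t) = f'(B_t) dB_t + (1/2) f''(B_t) dt. Compute derivatives of f(x) = 3*x^6/4:
  f'(x)  = 9*x^5/2
  f''(x) = 45*x^4/2
Substitute x = B_t and multiply the f'' term by 1/2:
  drift     = (1/2) * (45*x^4/2) evaluated at B_t = 45*B_t^4/4
  diffusion = (9*x^5/2) evaluated at B_t = 9*B_t^5/2
Therefore d(3*B_t^6/4) = (45*B_t^4/4) dt + (9*B_t^5/2) dB_t.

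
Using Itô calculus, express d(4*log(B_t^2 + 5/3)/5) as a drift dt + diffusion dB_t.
d(4*log(B_t^2 + 5/3)/5) = (12*(5 - 3*B_t^2)/(5*(3*B_t^2 + 5)^2)) dt + (24*B_t/(5*(3*B_t^2 + 5))) dB_t

Itô's formula for f(B_t) gives d f(B_t) = f'(B_t) dB_t + (1/2) f''(B_t) dt. Compute derivatives of f(x) = 4*log(x^2 + 5/3)/5:
  f'(x)  = 24*x/(5*(3*x^2 + 5))
  f''(x) = 24*(5 - 3*x^2)/(5*(3*x^2 + 5)^2)
Substitute x = B_t and multiply the f'' term by 1/2:
  drift     = (1/2) * (24*(5 - 3*x^2)/(5*(3*x^2 + 5)^2)) evaluated at B_t = 12*(5 - 3*B_t^2)/(5*(3*B_t^2 + 5)^2)
  diffusion = (24*x/(5*(3*x^2 + 5))) evaluated at B_t = 24*B_t/(5*(3*B_t^2 + 5))
Therefore d(4*log(B_t^2 + 5/3)/5) = (12*(5 - 3*B_t^2)/(5*(3*B_t^2 + 5)^2)) dt + (24*B_t/(5*(3*B_t^2 + 5))) dB_t.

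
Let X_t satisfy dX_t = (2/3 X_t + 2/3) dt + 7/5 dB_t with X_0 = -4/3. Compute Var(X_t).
Var(X_t) = 147*exp(4*t/3)/100 - 147/100

The variance V(t) = Var(X_t) satisfies V'(t) = 2 a V(t) + c^2 with V(0) = 0 (drift coefficient is linear in X, diffusion is constant). With a = 2/3, c = 7/5, the solution is
  V(t) = (c^2 / (2 a)) * (exp(2 a t) - 1)
       = ((7/5)^2 / (2*(2/3))) * (exp((4/3) t) - 1)
       = 147*exp(4*t/3)/100 - 147/100.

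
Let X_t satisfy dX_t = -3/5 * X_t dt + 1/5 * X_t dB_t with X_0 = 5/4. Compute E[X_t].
E[X_t] = 5*exp(-3*t/5)/4

For GBM dX = mu X dt + sigma X dB with X_0 = x_0, apply Itô to Y = log X: dY = (mu - sigma^2/2) dt + sigma dB, so Y_t = log(x_0) + (mu - sigma^2/2) t + sigma B_t and hence X_t = x_0 * exp((mu - sigma^2/2) t + sigma B_t).
With mu = -3/5, sigma = 1/5, x_0 = 5/4, this gives:
  X_t = 5/4 * exp((-31/50) * t + (1/5) * B_t).
Since sigma*B_t ~ Normal(0, sigma^2 t), E[exp(sigma*B_t)] = exp(sigma^2 t / 2); so E[X_t] = x_0 * exp((mu - sigma^2/2) t) * exp(sigma^2 t / 2) = x_0 * exp(mu t) = 5*exp(-3*t/5)/4.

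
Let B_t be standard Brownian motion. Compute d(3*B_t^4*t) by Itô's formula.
d(3*B_t^4*t) = (3*B_t^2*(B_t^2 + 6*t)) dt + (12*B_t^3*t) dB_t

Itô's formula for f(t, x): d f(t, B_t) = (f_t + (1/2) f_xx) dt + f_x dB_t. Compute partials of f(t, x) = 3*t*x^4:
  f_t(t,x)  = 3*x^4
  f_x(t,x)  = 12*t*x^3
  f_xx(t,x) = 36*t*x^2
Assemble drift = f_t + (1/2) f_xx = 3*x^2*(6*t + x^2) and diffusion = f_x = 12*t*x^3. Substituting x = B_t:
  d(3*B_t^4*t) = (3*B_t^2*(B_t^2 + 6*t)) dt + (12*B_t^3*t) dB_t.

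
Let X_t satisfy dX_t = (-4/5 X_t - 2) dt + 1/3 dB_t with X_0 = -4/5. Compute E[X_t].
E[X_t] = -5/2 + 17*exp(-4*t/5)/10

Taking expectations and using E[dB_t] = 0, the mean m(t) = E[X_t] satisfies the ODE m'(t) = a m(t) + b with m(0) = x_0. With a = -4/5, b = -2, x_0 = -4/5, the solution is
  m(t) = x_0 * exp(a t) + (b/a) * (exp(a t) - 1)
       = (-4/5) * exp((-4/5) t) + ((-2)/(-4/5)) * (exp((-4/5) t) - 1)
       = -5/2 + 17*exp(-4*t/5)/10.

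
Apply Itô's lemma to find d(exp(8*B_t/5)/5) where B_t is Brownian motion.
d(exp(8*B_t/5)/5) = (32*exp(8*B_t/5)/125) dt + (8*exp(8*B_t/5)/25) dB_t

Itô's formula for f(B_t) gives d f(B_t) = f'(B_t) dB_t + (1/2) f''(B_t) dt. Compute derivatives of f(x) = exp(8*x/5)/5:
  f'(x)  = 8*exp(8*x/5)/25
  f''(x) = 64*exp(8*x/5)/125
Substitute x = B_t and multiply the f'' term by 1/2:
  drift     = (1/2) * (64*exp(8*x/5)/125) evaluated at B_t = 32*exp(8*B_t/5)/125
  diffusion = (8*exp(8*x/5)/25) evaluated at B_t = 8*exp(8*B_t/5)/25
Therefore d(exp(8*B_t/5)/5) = (32*exp(8*B_t/5)/125) dt + (8*exp(8*B_t/5)/25) dB_t.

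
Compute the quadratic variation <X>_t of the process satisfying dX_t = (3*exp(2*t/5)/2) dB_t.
<X>_t = 45*exp(4*t/5)/16 - 45/16

For an Itô process dX_t = a(t) dt + b(t) dB_t, the quadratic variation is <X>_t = int_0^t b(s)^2 ds (the drift term does not contribute). Here b(s) = 3*exp(2*s/5)/2, so
  b(s)^2 = 9*exp(4*s/5)/4.
Integrating from 0 to t:
  <X>_t = int_0^t (9*exp(4*s/5)/4) ds = 45*exp(4*t/5)/16 - 45/16.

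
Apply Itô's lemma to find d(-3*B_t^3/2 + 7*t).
d(-3*B_t^3/2 + 7*t) = (7 - 9*B_t/2) dt + (-9*B_t^2/2) dB_t

Itô's formula for f(t, x): d f(t, B_t) = (f_t + (1/2) f_xx) dt + f_x dB_t. Compute partials of f(t, x) = 7*t - 3*x^3/2:
  f_t(t,x)  = 7
  f_x(t,x)  = -9*x^2/2
  f_xx(t,x) = -9*x
Assemble drift = f_t + (1/2) f_xx = 7 - 9*x/2 and diffusion = f_x = -9*x^2/2. Substituting x = B_t:
  d(-3*B_t^3/2 + 7*t) = (7 - 9*B_t/2) dt + (-9*B_t^2/2) dB_t.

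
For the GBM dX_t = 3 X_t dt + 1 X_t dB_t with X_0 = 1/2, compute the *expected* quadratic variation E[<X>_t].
E[<X>_t] = exp(7*t)/28 - 1/28

<X>_t = int_0^t (1 * X_s)^2 ds. Taking expectation inside the integral: E[<X>_t] = 1^2 * int_0^t E[X_s^2] ds. For GBM, E[X_s^2] = x_0^2 * exp((2 mu + sigma^2) s). Integrating:
  E[<X>_t] = 1^2 * (1/2)^2 * (exp((2*3 + 1^2) t) - 1) / (2*3 + 1^2)
           = 1^2 * (1/2)^2 * (exp(7 t) - 1) / 7 = exp(7*t)/28 - 1/28.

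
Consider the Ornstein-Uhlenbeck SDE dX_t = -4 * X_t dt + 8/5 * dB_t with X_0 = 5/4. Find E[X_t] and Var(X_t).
E[X_t] = 5*exp(-4*t)/4; Var(X_t) = 8/25 - 8*exp(-8*t)/25

The OU SDE dX = -theta X dt + sigma dB admits the integrating factor exp(theta t): d(exp(theta t) X_t) = sigma exp(theta t) dB_t. Integrating from 0 to t:
  X_t = x_0 * exp(-theta t) + sigma * int_0^t exp(-theta (t-s)) dB_s.
The Itô integral has mean 0 and (by the Itô isometry) variance sigma^2 * int_0^t exp(-2 theta (t - s)) ds = sigma^2 * (1 - exp(-2 theta t)) / (2 theta).
With theta = 4, sigma = 8/5, x_0 = 5/4:
  E[X_t] = 5/4 * exp(-4 t) = 5*exp(-4*t)/4
  Var(X_t) = (8/5)^2 * (1 - exp(-2*4 t)) / (2 * 4) = 8/25 - 8*exp(-8*t)/25.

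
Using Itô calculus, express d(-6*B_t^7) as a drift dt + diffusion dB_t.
d(-6*B_t^7) = (-126*B_t^5) dt + (-42*B_t^6) dB_t

Itô's formula for f(B_t) gives d f(B_t) = f'(B_t) dB_t + (1/2) f''(B_t) dt. Compute derivatives of f(x) = -6*x^7:
  f'(x)  = -42*x^6
  f''(x) = -252*x^5
Substitute x = B_t and multiply the f'' term by 1/2:
  drift     = (1/2) * (-252*x^5) evaluated at B_t = -126*B_t^5
  diffusion = (-42*x^6) evaluated at B_t = -42*B_t^6
Therefore d(-6*B_t^7) = (-126*B_t^5) dt + (-42*B_t^6) dB_t.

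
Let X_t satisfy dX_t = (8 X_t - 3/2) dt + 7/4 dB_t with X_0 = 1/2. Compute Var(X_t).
Var(X_t) = 49*exp(16*t)/256 - 49/256

The variance V(t) = Var(X_t) satisfies V'(t) = 2 a V(t) + c^2 with V(0) = 0 (drift coefficient is linear in X, diffusion is constant). With a = 8, c = 7/4, the solution is
  V(t) = (c^2 / (2 a)) * (exp(2 a t) - 1)
       = ((7/4)^2 / (2*8)) * (exp(16 t) - 1)
       = 49*exp(16*t)/256 - 49/256.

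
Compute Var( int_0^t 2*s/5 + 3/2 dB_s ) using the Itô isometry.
Var = t*(16*t^2 + 180*t + 675)/300

The Itô integral of a deterministic integrand f(s) has mean 0 because each increment f(s) * (B_{s+ds} - B_s) has mean 0. By the Itô isometry:
  Var( int_0^t f(s) dB_s ) = E[ (int_0^t f(s) dB_s)^2 ] = int_0^t f(s)^2 ds.
Here f(s) = 2*s/5 + 3/2, so f(s)^2 = (4*s + 15)^2/100. Integrate:
  int_0^t ((4*s + 15)^2/100) ds = t*(16*t^2 + 180*t + 675)/300.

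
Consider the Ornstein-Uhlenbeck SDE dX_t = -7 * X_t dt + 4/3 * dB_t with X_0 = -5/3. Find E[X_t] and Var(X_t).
E[X_t] = -5*exp(-7*t)/3; Var(X_t) = 8/63 - 8*exp(-14*t)/63

The OU SDE dX = -theta X dt + sigma dB admits the integrating factor exp(theta t): d(exp(theta t) X_t) = sigma exp(theta t) dB_t. Integrating from 0 to t:
  X_t = x_0 * exp(-theta t) + sigma * int_0^t exp(-theta (t-s)) dB_s.
The Itô integral has mean 0 and (by the Itô isometry) variance sigma^2 * int_0^t exp(-2 theta (t - s)) ds = sigma^2 * (1 - exp(-2 theta t)) / (2 theta).
With theta = 7, sigma = 4/3, x_0 = -5/3:
  E[X_t] = -5/3 * exp(-7 t) = -5*exp(-7*t)/3
  Var(X_t) = (4/3)^2 * (1 - exp(-2*7 t)) / (2 * 7) = 8/63 - 8*exp(-14*t)/63.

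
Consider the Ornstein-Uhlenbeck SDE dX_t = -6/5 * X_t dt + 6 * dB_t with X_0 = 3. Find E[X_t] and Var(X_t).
E[X_t] = 3*exp(-6*t/5); Var(X_t) = 15 - 15*exp(-12*t/5)

The OU SDE dX = -theta X dt + sigma dB admits the integrating factor exp(theta t): d(exp(theta t) X_t) = sigma exp(theta t) dB_t. Integrating from 0 to t:
  X_t = x_0 * exp(-theta t) + sigma * int_0^t exp(-theta (t-s)) dB_s.
The Itô integral has mean 0 and (by the Itô isometry) variance sigma^2 * int_0^t exp(-2 theta (t - s)) ds = sigma^2 * (1 - exp(-2 theta t)) / (2 theta).
With theta = 6/5, sigma = 6, x_0 = 3:
  E[X_t] = 3 * exp(-6/5 t) = 3*exp(-6*t/5)
  Var(X_t) = (6)^2 * (1 - exp(-2*6/5 t)) / (2 * 6/5) = 15 - 15*exp(-12*t/5).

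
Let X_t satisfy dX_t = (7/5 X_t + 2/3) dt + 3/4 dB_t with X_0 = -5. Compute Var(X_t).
Var(X_t) = 45*exp(14*t/5)/224 - 45/224

The variance V(t) = Var(X_t) satisfies V'(t) = 2 a V(t) + c^2 with V(0) = 0 (drift coefficient is linear in X, diffusion is constant). With a = 7/5, c = 3/4, the solution is
  V(t) = (c^2 / (2 a)) * (exp(2 a t) - 1)
       = ((3/4)^2 / (2*(7/5))) * (exp((14/5) t) - 1)
       = 45*exp(14*t/5)/224 - 45/224.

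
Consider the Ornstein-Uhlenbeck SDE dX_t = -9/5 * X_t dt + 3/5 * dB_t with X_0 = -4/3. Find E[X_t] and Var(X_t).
E[X_t] = -4*exp(-9*t/5)/3; Var(X_t) = 1/10 - exp(-18*t/5)/10

The OU SDE dX = -theta X dt + sigma dB admits the integrating factor exp(theta t): d(exp(theta t) X_t) = sigma exp(theta t) dB_t. Integrating from 0 to t:
  X_t = x_0 * exp(-theta t) + sigma * int_0^t exp(-theta (t-s)) dB_s.
The Itô integral has mean 0 and (by the Itô isometry) variance sigma^2 * int_0^t exp(-2 theta (t - s)) ds = sigma^2 * (1 - exp(-2 theta t)) / (2 theta).
With theta = 9/5, sigma = 3/5, x_0 = -4/3:
  E[X_t] = -4/3 * exp(-9/5 t) = -4*exp(-9*t/5)/3
  Var(X_t) = (3/5)^2 * (1 - exp(-2*9/5 t)) / (2 * 9/5) = 1/10 - exp(-18*t/5)/10.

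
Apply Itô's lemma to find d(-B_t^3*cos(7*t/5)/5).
d(-B_t^3*cos(7*t/5)/5) = (B_t*(7*B_t^2*sin(7*t/5) - 15*cos(7*t/5))/25) dt + (-3*B_t^2*cos(7*t/5)/5) dB_t

Itô's formula for f(t, x): d f(t, B_t) = (f_t + (1/2) f_xx) dt + f_x dB_t. Compute partials of f(t, x) = -x^3*cos(7*t/5)/5:
  f_t(t,x)  = 7*x^3*sin(7*t/5)/25
  f_x(t,x)  = -3*x^2*cos(7*t/5)/5
  f_xx(t,x) = -6*x*cos(7*t/5)/5
Assemble drift = f_t + (1/2) f_xx = x*(7*x^2*sin(7*t/5) - 15*cos(7*t/5))/25 and diffusion = f_x = -3*x^2*cos(7*t/5)/5. Substituting x = B_t:
  d(-B_t^3*cos(7*t/5)/5) = (B_t*(7*B_t^2*sin(7*t/5) - 15*cos(7*t/5))/25) dt + (-3*B_t^2*cos(7*t/5)/5) dB_t.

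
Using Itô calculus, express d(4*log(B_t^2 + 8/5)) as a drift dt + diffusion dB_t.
d(4*log(B_t^2 + 8/5)) = (20*(8 - 5*B_t^2)/(5*B_t^2 + 8)^2) dt + (40*B_t/(5*B_t^2 + 8)) dB_t

Itô's formula for f(B_t) gives d f(B_t) = f'(B_t) dB_t + (1/2) f''(B_t) dt. Compute derivatives of f(x) = 4*log(x^2 + 8/5):
  f'(x)  = 40*x/(5*x^2 + 8)
  f''(x) = 40*(8 - 5*x^2)/(5*x^2 + 8)^2
Substitute x = B_t and multiply the f'' term by 1/2:
  drift     = (1/2) * (40*(8 - 5*x^2)/(5*x^2 + 8)^2) evaluated at B_t = 20*(8 - 5*B_t^2)/(5*B_t^2 + 8)^2
  diffusion = (40*x/(5*x^2 + 8)) evaluated at B_t = 40*B_t/(5*B_t^2 + 8)
Therefore d(4*log(B_t^2 + 8/5)) = (20*(8 - 5*B_t^2)/(5*B_t^2 + 8)^2) dt + (40*B_t/(5*B_t^2 + 8)) dB_t.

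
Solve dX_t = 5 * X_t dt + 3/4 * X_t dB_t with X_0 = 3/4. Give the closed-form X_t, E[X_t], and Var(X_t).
X_t = 3/4 * exp((151/32) t + (3/4) B_t); E[X_t] = 3*exp(5*t)/4; Var(X_t) = 9*(exp(9*t/16) - 1)*exp(10*t)/16

For GBM dX = mu X dt + sigma X dB with X_0 = x_0, apply Itô to Y = log X: dY = (mu - sigma^2/2) dt + sigma dB, so Y_t = log(x_0) + (mu - sigma^2/2) t + sigma B_t and hence X_t = x_0 * exp((mu - sigma^2/2) t + sigma B_t).
With mu = 5, sigma = 3/4, x_0 = 3/4, this gives:
  X_t = 3/4 * exp((151/32) * t + (3/4) * B_t).
Since sigma*B_t ~ Normal(0, sigma^2 t), E[exp(sigma*B_t)] = exp(sigma^2 t / 2); so E[X_t] = x_0 * exp((mu - sigma^2/2) t) * exp(sigma^2 t / 2) = x_0 * exp(mu t) = 3*exp(5*t)/4.
Var(X_t) = E[X_t^2] - (E[X_t])^2 = x_0^2 * exp(2 mu t) * (exp(sigma^2 t) - 1) = 9*(exp(9*t/16) - 1)*exp(10*t)/16.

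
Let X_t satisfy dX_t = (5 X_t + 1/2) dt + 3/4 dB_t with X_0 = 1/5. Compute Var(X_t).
Var(X_t) = 9*exp(10*t)/160 - 9/160

The variance V(t) = Var(X_t) satisfies V'(t) = 2 a V(t) + c^2 with V(0) = 0 (drift coefficient is linear in X, diffusion is constant). With a = 5, c = 3/4, the solution is
  V(t) = (c^2 / (2 a)) * (exp(2 a t) - 1)
       = ((3/4)^2 / (2*5)) * (exp(10 t) - 1)
       = 9*exp(10*t)/160 - 9/160.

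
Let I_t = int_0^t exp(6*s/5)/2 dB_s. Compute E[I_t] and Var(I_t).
E[I_t] = 0; Var(I_t) = 5*exp(12*t/5)/48 - 5/48

The Itô integral of a deterministic integrand f(s) has mean 0 because each increment f(s) * (B_{s+ds} - B_s) has mean 0. By the Itô isometry:
  Var( int_0^t f(s) dB_s ) = E[ (int_0^t f(s) dB_s)^2 ] = int_0^t f(s)^2 ds.
Here f(s) = exp(6*s/5)/2, so f(s)^2 = exp(12*s/5)/4. Integrate:
  int_0^t (exp(12*s/5)/4) ds = 5*exp(12*t/5)/48 - 5/48.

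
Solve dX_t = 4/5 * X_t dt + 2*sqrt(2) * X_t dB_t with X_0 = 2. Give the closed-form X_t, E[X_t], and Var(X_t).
X_t = 2 * exp((-16/5) t + (2*sqrt(2)) B_t); E[X_t] = 2*exp(4*t/5); Var(X_t) = 4*(exp(8*t) - 1)*exp(8*t/5)

For GBM dX = mu X dt + sigma X dB with X_0 = x_0, apply Itô to Y = log X: dY = (mu - sigma^2/2) dt + sigma dB, so Y_t = log(x_0) + (mu - sigma^2/2) t + sigma B_t and hence X_t = x_0 * exp((mu - sigma^2/2) t + sigma B_t).
With mu = 4/5, sigma = 2*sqrt(2), x_0 = 2, this gives:
  X_t = 2 * exp((-16/5) * t + (2*sqrt(2)) * B_t).
Since sigma*B_t ~ Normal(0, sigma^2 t), E[exp(sigma*B_t)] = exp(sigma^2 t / 2); so E[X_t] = x_0 * exp((mu - sigma^2/2) t) * exp(sigma^2 t / 2) = x_0 * exp(mu t) = 2*exp(4*t/5).
Var(X_t) = E[X_t^2] - (E[X_t])^2 = x_0^2 * exp(2 mu t) * (exp(sigma^2 t) - 1) = 4*(exp(8*t) - 1)*exp(8*t/5).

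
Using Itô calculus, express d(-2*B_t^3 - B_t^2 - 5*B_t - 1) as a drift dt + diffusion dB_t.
d(-2*B_t^3 - B_t^2 - 5*B_t - 1) = (-6*B_t - 1) dt + (-6*B_t^2 - 2*B_t - 5) dB_t

Itô's formula for f(B_t) gives d f(B_t) = f'(B_t) dB_t + (1/2) f''(B_t) dt. Compute derivatives of f(x) = -2*x^3 - x^2 - 5*x - 1:
  f'(x)  = -6*x^2 - 2*x - 5
  f''(x) = -12*x - 2
Substitute x = B_t and multiply the f'' term by 1/2:
  drift     = (1/2) * (-12*x - 2) evaluated at B_t = -6*B_t - 1
  diffusion = (-6*x^2 - 2*x - 5) evaluated at B_t = -6*B_t^2 - 2*B_t - 5
Therefore d(-2*B_t^3 - B_t^2 - 5*B_t - 1) = (-6*B_t - 1) dt + (-6*B_t^2 - 2*B_t - 5) dB_t.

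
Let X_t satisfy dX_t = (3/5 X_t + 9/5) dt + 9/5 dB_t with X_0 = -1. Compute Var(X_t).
Var(X_t) = 27*exp(6*t/5)/10 - 27/10

The variance V(t) = Var(X_t) satisfies V'(t) = 2 a V(t) + c^2 with V(0) = 0 (drift coefficient is linear in X, diffusion is constant). With a = 3/5, c = 9/5, the solution is
  V(t) = (c^2 / (2 a)) * (exp(2 a t) - 1)
       = ((9/5)^2 / (2*(3/5))) * (exp((6/5) t) - 1)
       = 27*exp(6*t/5)/10 - 27/10.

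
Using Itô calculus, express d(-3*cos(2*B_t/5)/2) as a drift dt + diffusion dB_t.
d(-3*cos(2*B_t/5)/2) = (3*cos(2*B_t/5)/25) dt + (3*sin(2*B_t/5)/5) dB_t

Itô's formula for f(B_t) gives d f(B_t) = f'(B_t) dB_t + (1/2) f''(B_t) dt. Compute derivatives of f(x) = -3*cos(2*x/5)/2:
  f'(x)  = 3*sin(2*x/5)/5
  f''(x) = 6*cos(2*x/5)/25
Substitute x = B_t and multiply the f'' term by 1/2:
  drift     = (1/2) * (6*cos(2*x/5)/25) evaluated at B_t = 3*cos(2*B_t/5)/25
  diffusion = (3*sin(2*x/5)/5) evaluated at B_t = 3*sin(2*B_t/5)/5
Therefore d(-3*cos(2*B_t/5)/2) = (3*cos(2*B_t/5)/25) dt + (3*sin(2*B_t/5)/5) dB_t.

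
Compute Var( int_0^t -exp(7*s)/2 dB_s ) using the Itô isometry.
Var = exp(14*t)/56 - 1/56

The Itô integral of a deterministic integrand f(s) has mean 0 because each increment f(s) * (B_{s+ds} - B_s) has mean 0. By the Itô isometry:
  Var( int_0^t f(s) dB_s ) = E[ (int_0^t f(s) dB_s)^2 ] = int_0^t f(s)^2 ds.
Here f(s) = -exp(7*s)/2, so f(s)^2 = exp(14*s)/4. Integrate:
  int_0^t (exp(14*s)/4) ds = exp(14*t)/56 - 1/56.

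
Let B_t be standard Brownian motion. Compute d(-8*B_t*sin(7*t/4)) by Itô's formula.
d(-8*B_t*sin(7*t/4)) = (-14*B_t*cos(7*t/4)) dt + (-8*sin(7*t/4)) dB_t

Itô's formula for f(t, x): d f(t, B_t) = (f_t + (1/2) f_xx) dt + f_x dB_t. Compute partials of f(t, x) = -8*x*sin(7*t/4):
  f_t(t,x)  = -14*x*cos(7*t/4)
  f_x(t,x)  = -8*sin(7*t/4)
  f_xx(t,x) = 0
Assemble drift = f_t + (1/2) f_xx = -14*x*cos(7*t/4) and diffusion = f_x = -8*sin(7*t/4). Substituting x = B_t:
  d(-8*B_t*sin(7*t/4)) = (-14*B_t*cos(7*t/4)) dt + (-8*sin(7*t/4)) dB_t.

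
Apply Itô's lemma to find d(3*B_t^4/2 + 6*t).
d(3*B_t^4/2 + 6*t) = (9*B_t^2 + 6) dt + (6*B_t^3) dB_t

Itô's formula for f(t, x): d f(t, B_t) = (f_t + (1/2) f_xx) dt + f_x dB_t. Compute partials of f(t, x) = 6*t + 3*x^4/2:
  f_t(t,x)  = 6
  f_x(t,x)  = 6*x^3
  f_xx(t,x) = 18*x^2
Assemble drift = f_t + (1/2) f_xx = 9*x^2 + 6 and diffusion = f_x = 6*x^3. Substituting x = B_t:
  d(3*B_t^4/2 + 6*t) = (9*B_t^2 + 6) dt + (6*B_t^3) dB_t.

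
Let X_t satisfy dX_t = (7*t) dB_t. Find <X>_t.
<X>_t = 49*t^3/3

For an Itô process dX_t = a(t) dt + b(t) dB_t, the quadratic variation is <X>_t = int_0^t b(s)^2 ds (the drift term does not contribute). Here b(s) = 7*s, so
  b(s)^2 = 49*s^2.
Integrating from 0 to t:
  <X>_t = int_0^t (49*s^2) ds = 49*t^3/3.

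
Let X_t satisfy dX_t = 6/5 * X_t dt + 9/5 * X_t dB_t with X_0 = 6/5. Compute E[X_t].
E[X_t] = 6*exp(6*t/5)/5

For GBM dX = mu X dt + sigma X dB with X_0 = x_0, apply Itô to Y = log X: dY = (mu - sigma^2/2) dt + sigma dB, so Y_t = log(x_0) + (mu - sigma^2/2) t + sigma B_t and hence X_t = x_0 * exp((mu - sigma^2/2) t + sigma B_t).
With mu = 6/5, sigma = 9/5, x_0 = 6/5, this gives:
  X_t = 6/5 * exp((-21/50) * t + (9/5) * B_t).
Since sigma*B_t ~ Normal(0, sigma^2 t), E[exp(sigma*B_t)] = exp(sigma^2 t / 2); so E[X_t] = x_0 * exp((mu - sigma^2/2) t) * exp(sigma^2 t / 2) = x_0 * exp(mu t) = 6*exp(6*t/5)/5.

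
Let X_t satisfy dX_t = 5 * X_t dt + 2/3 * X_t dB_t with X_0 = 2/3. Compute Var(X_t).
Var(X_t) = 4*(exp(4*t/9) - 1)*exp(10*t)/9

For GBM dX = mu X dt + sigma X dB with X_0 = x_0, apply Itô to Y = log X: dY = (mu - sigma^2/2) dt + sigma dB, so Y_t = log(x_0) + (mu - sigma^2/2) t + sigma B_t and hence X_t = x_0 * exp((mu - sigma^2/2) t + sigma B_t).
With mu = 5, sigma = 2/3, x_0 = 2/3, this gives:
  X_t = 2/3 * exp((43/9) * t + (2/3) * B_t).
Since sigma*B_t ~ Normal(0, sigma^2 t), E[exp(sigma*B_t)] = exp(sigma^2 t / 2); so E[X_t] = x_0 * exp((mu - sigma^2/2) t) * exp(sigma^2 t / 2) = x_0 * exp(mu t) = 2*exp(5*t)/3.
Var(X_t) = E[X_t^2] - (E[X_t])^2 = x_0^2 * exp(2 mu t) * (exp(sigma^2 t) - 1) = 4*(exp(4*t/9) - 1)*exp(10*t)/9.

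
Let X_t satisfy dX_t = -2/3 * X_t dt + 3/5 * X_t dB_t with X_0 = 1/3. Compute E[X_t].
E[X_t] = exp(-2*t/3)/3

For GBM dX = mu X dt + sigma X dB with X_0 = x_0, apply Itô to Y = log X: dY = (mu - sigma^2/2) dt + sigma dB, so Y_t = log(x_0) + (mu - sigma^2/2) t + sigma B_t and hence X_t = x_0 * exp((mu - sigma^2/2) t + sigma B_t).
With mu = -2/3, sigma = 3/5, x_0 = 1/3, this gives:
  X_t = 1/3 * exp((-127/150) * t + (3/5) * B_t).
Since sigma*B_t ~ Normal(0, sigma^2 t), E[exp(sigma*B_t)] = exp(sigma^2 t / 2); so E[X_t] = x_0 * exp((mu - sigma^2/2) t) * exp(sigma^2 t / 2) = x_0 * exp(mu t) = exp(-2*t/3)/3.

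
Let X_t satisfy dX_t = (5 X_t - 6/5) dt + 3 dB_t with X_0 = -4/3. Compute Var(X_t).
Var(X_t) = 9*exp(10*t)/10 - 9/10

The variance V(t) = Var(X_t) satisfies V'(t) = 2 a V(t) + c^2 with V(0) = 0 (drift coefficient is linear in X, diffusion is constant). With a = 5, c = 3, the solution is
  V(t) = (c^2 / (2 a)) * (exp(2 a t) - 1)
       = (3^2 / (2*5)) * (exp(10 t) - 1)
       = 9*exp(10*t)/10 - 9/10.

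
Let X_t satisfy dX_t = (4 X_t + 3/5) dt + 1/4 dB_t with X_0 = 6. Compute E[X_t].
E[X_t] = 123*exp(4*t)/20 - 3/20

Taking expectations and using E[dB_t] = 0, the mean m(t) = E[X_t] satisfies the ODE m'(t) = a m(t) + b with m(0) = x_0. With a = 4, b = 3/5, x_0 = 6, the solution is
  m(t) = x_0 * exp(a t) + (b/a) * (exp(a t) - 1)
       = 6 * exp(4 t) + ((3/5)/4) * (exp(4 t) - 1)
       = 123*exp(4*t)/20 - 3/20.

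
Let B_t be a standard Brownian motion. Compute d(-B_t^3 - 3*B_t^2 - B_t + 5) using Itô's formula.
d(-B_t^3 - 3*B_t^2 - B_t + 5) = (-3*B_t - 3) dt + (-3*B_t^2 - 6*B_t - 1) dB_t

Itô's formula for f(B_t) gives d f(B_t) = f'(B_t) dB_t + (1/2) f''(B_t) dt. Compute derivatives of f(x) = -x^3 - 3*x^2 - x + 5:
  f'(x)  = -3*x^2 - 6*x - 1
  f''(x) = -6*x - 6
Substitute x = B_t and multiply the f'' term by 1/2:
  drift     = (1/2) * (-6*x - 6) evaluated at B_t = -3*B_t - 3
  diffusion = (-3*x^2 - 6*x - 1) evaluated at B_t = -3*B_t^2 - 6*B_t - 1
Therefore d(-B_t^3 - 3*B_t^2 - B_t + 5) = (-3*B_t - 3) dt + (-3*B_t^2 - 6*B_t - 1) dB_t.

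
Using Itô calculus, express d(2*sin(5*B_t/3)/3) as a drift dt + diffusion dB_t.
d(2*sin(5*B_t/3)/3) = (-25*sin(5*B_t/3)/27) dt + (10*cos(5*B_t/3)/9) dB_t

Itô's formula for f(B_t) gives d f(B_t) = f'(B_t) dB_t + (1/2) f''(B_t) dt. Compute derivatives of f(x) = 2*sin(5*x/3)/3:
  f'(x)  = 10*cos(5*x/3)/9
  f''(x) = -50*sin(5*x/3)/27
Substitute x = B_t and multiply the f'' term by 1/2:
  drift     = (1/2) * (-50*sin(5*x/3)/27) evaluated at B_t = -25*sin(5*B_t/3)/27
  diffusion = (10*cos(5*x/3)/9) evaluated at B_t = 10*cos(5*B_t/3)/9
Therefore d(2*sin(5*B_t/3)/3) = (-25*sin(5*B_t/3)/27) dt + (10*cos(5*B_t/3)/9) dB_t.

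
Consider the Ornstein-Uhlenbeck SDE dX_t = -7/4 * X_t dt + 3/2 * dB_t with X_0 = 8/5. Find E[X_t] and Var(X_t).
E[X_t] = 8*exp(-7*t/4)/5; Var(X_t) = 9/14 - 9*exp(-7*t/2)/14

The OU SDE dX = -theta X dt + sigma dB admits the integrating factor exp(theta t): d(exp(theta t) X_t) = sigma exp(theta t) dB_t. Integrating from 0 to t:
  X_t = x_0 * exp(-theta t) + sigma * int_0^t exp(-theta (t-s)) dB_s.
The Itô integral has mean 0 and (by the Itô isometry) variance sigma^2 * int_0^t exp(-2 theta (t - s)) ds = sigma^2 * (1 - exp(-2 theta t)) / (2 theta).
With theta = 7/4, sigma = 3/2, x_0 = 8/5:
  E[X_t] = 8/5 * exp(-7/4 t) = 8*exp(-7*t/4)/5
  Var(X_t) = (3/2)^2 * (1 - exp(-2*7/4 t)) / (2 * 7/4) = 9/14 - 9*exp(-7*t/2)/14.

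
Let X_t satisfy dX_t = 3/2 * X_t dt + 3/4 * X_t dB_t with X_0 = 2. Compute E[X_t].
E[X_t] = 2*exp(3*t/2)

For GBM dX = mu X dt + sigma X dB with X_0 = x_0, apply Itô to Y = log X: dY = (mu - sigma^2/2) dt + sigma dB, so Y_t = log(x_0) + (mu - sigma^2/2) t + sigma B_t and hence X_t = x_0 * exp((mu - sigma^2/2) t + sigma B_t).
With mu = 3/2, sigma = 3/4, x_0 = 2, this gives:
  X_t = 2 * exp((39/32) * t + (3/4) * B_t).
Since sigma*B_t ~ Normal(0, sigma^2 t), E[exp(sigma*B_t)] = exp(sigma^2 t / 2); so E[X_t] = x_0 * exp((mu - sigma^2/2) t) * exp(sigma^2 t / 2) = x_0 * exp(mu t) = 2*exp(3*t/2).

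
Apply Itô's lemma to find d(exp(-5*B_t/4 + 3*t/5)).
d(exp(-5*B_t/4 + 3*t/5)) = (221*exp(-5*B_t/4 + 3*t/5)/160) dt + (-5*exp(-5*B_t/4 + 3*t/5)/4) dB_t

Itô's formula for f(t, x): d f(t, B_t) = (f_t + (1/2) f_xx) dt + f_x dB_t. Compute partials of f(t, x) = exp(3*t/5 - 5*x/4):
  f_t(t,x)  = 3*exp(3*t/5 - 5*x/4)/5
  f_x(t,x)  = -5*exp(3*t/5 - 5*x/4)/4
  f_xx(t,x) = 25*exp(3*t/5 - 5*x/4)/16
Assemble drift = f_t + (1/2) f_xx = 221*exp(3*t/5 - 5*x/4)/160 and diffusion = f_x = -5*exp(3*t/5 - 5*x/4)/4. Substituting x = B_t:
  d(exp(-5*B_t/4 + 3*t/5)) = (221*exp(-5*B_t/4 + 3*t/5)/160) dt + (-5*exp(-5*B_t/4 + 3*t/5)/4) dB_t.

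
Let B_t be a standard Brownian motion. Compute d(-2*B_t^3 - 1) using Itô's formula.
d(-2*B_t^3 - 1) = (-6*B_t) dt + (-6*B_t^2) dB_t

Itô's formula for f(B_t) gives d f(B_t) = f'(B_t) dB_t + (1/2) f''(B_t) dt. Compute derivatives of f(x) = -2*x^3 - 1:
  f'(x)  = -6*x^2
  f''(x) = -12*x
Substitute x = B_t and multiply the f'' term by 1/2:
  drift     = (1/2) * (-12*x) evaluated at B_t = -6*B_t
  diffusion = (-6*x^2) evaluated at B_t = -6*B_t^2
Therefore d(-2*B_t^3 - 1) = (-6*B_t) dt + (-6*B_t^2) dB_t.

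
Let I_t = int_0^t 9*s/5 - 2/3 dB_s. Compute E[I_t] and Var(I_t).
E[I_t] = 0; Var(I_t) = t*(243*t^2 - 270*t + 100)/225

The Itô integral of a deterministic integrand f(s) has mean 0 because each increment f(s) * (B_{s+ds} - B_s) has mean 0. By the Itô isometry:
  Var( int_0^t f(s) dB_s ) = E[ (int_0^t f(s) dB_s)^2 ] = int_0^t f(s)^2 ds.
Here f(s) = 9*s/5 - 2/3, so f(s)^2 = (27*s - 10)^2/225. Integrate:
  int_0^t ((27*s - 10)^2/225) ds = t*(243*t^2 - 270*t + 100)/225.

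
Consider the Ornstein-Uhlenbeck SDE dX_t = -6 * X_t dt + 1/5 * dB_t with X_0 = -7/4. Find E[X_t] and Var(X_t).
E[X_t] = -7*exp(-6*t)/4; Var(X_t) = 1/300 - exp(-12*t)/300

The OU SDE dX = -theta X dt + sigma dB admits the integrating factor exp(theta t): d(exp(theta t) X_t) = sigma exp(theta t) dB_t. Integrating from 0 to t:
  X_t = x_0 * exp(-theta t) + sigma * int_0^t exp(-theta (t-s)) dB_s.
The Itô integral has mean 0 and (by the Itô isometry) variance sigma^2 * int_0^t exp(-2 theta (t - s)) ds = sigma^2 * (1 - exp(-2 theta t)) / (2 theta).
With theta = 6, sigma = 1/5, x_0 = -7/4:
  E[X_t] = -7/4 * exp(-6 t) = -7*exp(-6*t)/4
  Var(X_t) = (1/5)^2 * (1 - exp(-2*6 t)) / (2 * 6) = 1/300 - exp(-12*t)/300.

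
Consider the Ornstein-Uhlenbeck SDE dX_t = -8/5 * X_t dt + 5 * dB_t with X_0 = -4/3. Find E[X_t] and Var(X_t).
E[X_t] = -4*exp(-8*t/5)/3; Var(X_t) = 125/16 - 125*exp(-16*t/5)/16

The OU SDE dX = -theta X dt + sigma dB admits the integrating factor exp(theta t): d(exp(theta t) X_t) = sigma exp(theta t) dB_t. Integrating from 0 to t:
  X_t = x_0 * exp(-theta t) + sigma * int_0^t exp(-theta (t-s)) dB_s.
The Itô integral has mean 0 and (by the Itô isometry) variance sigma^2 * int_0^t exp(-2 theta (t - s)) ds = sigma^2 * (1 - exp(-2 theta t)) / (2 theta).
With theta = 8/5, sigma = 5, x_0 = -4/3:
  E[X_t] = -4/3 * exp(-8/5 t) = -4*exp(-8*t/5)/3
  Var(X_t) = (5)^2 * (1 - exp(-2*8/5 t)) / (2 * 8/5) = 125/16 - 125*exp(-16*t/5)/16.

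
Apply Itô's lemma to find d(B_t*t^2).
d(B_t*t^2) = (2*B_t*t) dt + (t^2) dB_t

Itô's formula for f(t, x): d f(t, B_t) = (f_t + (1/2) f_xx) dt + f_x dB_t. Compute partials of f(t, x) = t^2*x:
  f_t(t,x)  = 2*t*x
  f_x(t,x)  = t^2
  f_xx(t,x) = 0
Assemble drift = f_t + (1/2) f_xx = 2*t*x and diffusion = f_x = t^2. Substituting x = B_t:
  d(B_t*t^2) = (2*B_t*t) dt + (t^2) dB_t.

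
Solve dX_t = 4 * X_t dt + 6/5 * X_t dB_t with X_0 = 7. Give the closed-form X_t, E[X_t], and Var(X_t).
X_t = 7 * exp((82/25) t + (6/5) B_t); E[X_t] = 7*exp(4*t); Var(X_t) = 49*(exp(36*t/25) - 1)*exp(8*t)

For GBM dX = mu X dt + sigma X dB with X_0 = x_0, apply Itô to Y = log X: dY = (mu - sigma^2/2) dt + sigma dB, so Y_t = log(x_0) + (mu - sigma^2/2) t + sigma B_t and hence X_t = x_0 * exp((mu - sigma^2/2) t + sigma B_t).
With mu = 4, sigma = 6/5, x_0 = 7, this gives:
  X_t = 7 * exp((82/25) * t + (6/5) * B_t).
Since sigma*B_t ~ Normal(0, sigma^2 t), E[exp(sigma*B_t)] = exp(sigma^2 t / 2); so E[X_t] = x_0 * exp((mu - sigma^2/2) t) * exp(sigma^2 t / 2) = x_0 * exp(mu t) = 7*exp(4*t).
Var(X_t) = E[X_t^2] - (E[X_t])^2 = x_0^2 * exp(2 mu t) * (exp(sigma^2 t) - 1) = 49*(exp(36*t/25) - 1)*exp(8*t).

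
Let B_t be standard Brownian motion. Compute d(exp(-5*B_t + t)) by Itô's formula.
d(exp(-5*B_t + t)) = (27*exp(-5*B_t + t)/2) dt + (-5*exp(-5*B_t + t)) dB_t

Itô's formula for f(t, x): d f(t, B_t) = (f_t + (1/2) f_xx) dt + f_x dB_t. Compute partials of f(t, x) = exp(t - 5*x):
  f_t(t,x)  = exp(t - 5*x)
  f_x(t,x)  = -5*exp(t - 5*x)
  f_xx(t,x) = 25*exp(t - 5*x)
Assemble drift = f_t + (1/2) f_xx = 27*exp(t - 5*x)/2 and diffusion = f_x = -5*exp(t - 5*x). Substituting x = B_t:
  d(exp(-5*B_t + t)) = (27*exp(-5*B_t + t)/2) dt + (-5*exp(-5*B_t + t)) dB_t.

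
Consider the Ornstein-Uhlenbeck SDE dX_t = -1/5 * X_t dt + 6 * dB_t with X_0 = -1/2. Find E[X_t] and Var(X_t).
E[X_t] = -exp(-t/5)/2; Var(X_t) = 90 - 90*exp(-2*t/5)

The OU SDE dX = -theta X dt + sigma dB admits the integrating factor exp(theta t): d(exp(theta t) X_t) = sigma exp(theta t) dB_t. Integrating from 0 to t:
  X_t = x_0 * exp(-theta t) + sigma * int_0^t exp(-theta (t-s)) dB_s.
The Itô integral has mean 0 and (by the Itô isometry) variance sigma^2 * int_0^t exp(-2 theta (t - s)) ds = sigma^2 * (1 - exp(-2 theta t)) / (2 theta).
With theta = 1/5, sigma = 6, x_0 = -1/2:
  E[X_t] = -1/2 * exp(-1/5 t) = -exp(-t/5)/2
  Var(X_t) = (6)^2 * (1 - exp(-2*1/5 t)) / (2 * 1/5) = 90 - 90*exp(-2*t/5).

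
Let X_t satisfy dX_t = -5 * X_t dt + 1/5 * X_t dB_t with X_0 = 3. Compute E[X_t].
E[X_t] = 3*exp(-5*t)

For GBM dX = mu X dt + sigma X dB with X_0 = x_0, apply Itô to Y = log X: dY = (mu - sigma^2/2) dt + sigma dB, so Y_t = log(x_0) + (mu - sigma^2/2) t + sigma B_t and hence X_t = x_0 * exp((mu - sigma^2/2) t + sigma B_t).
With mu = -5, sigma = 1/5, x_0 = 3, this gives:
  X_t = 3 * exp((-251/50) * t + (1/5) * B_t).
Since sigma*B_t ~ Normal(0, sigma^2 t), E[exp(sigma*B_t)] = exp(sigma^2 t / 2); so E[X_t] = x_0 * exp((mu - sigma^2/2) t) * exp(sigma^2 t / 2) = x_0 * exp(mu t) = 3*exp(-5*t).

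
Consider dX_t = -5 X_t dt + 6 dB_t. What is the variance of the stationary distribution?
lim Var(X_t) = 18/5

The OU SDE dX = -theta X dt + sigma dB admits the integrating factor exp(theta t): d(exp(theta t) X_t) = sigma exp(theta t) dB_t. Integrating from 0 to t gives X_t = x_0 * exp(-theta t) + sigma * int_0^t exp(-theta (t-s)) dB_s for any initial x_0. The Itô integral has variance (by the Itô isometry) sigma^2 * int_0^t exp(-2 theta (t - s)) ds = sigma^2 * (1 - exp(-2 theta t)) / (2 theta), independent of x_0.
With theta = 5, sigma = 6:
  Var(X_t) = (6)^2 * (1 - exp(-2*5 t)) / (2 * 5) = 18/5 - 18*exp(-10*t)/5.
As t -> infinity, exp(-2*5 t) -> 0, so the stationary variance is sigma^2 / (2 theta) = 18/5.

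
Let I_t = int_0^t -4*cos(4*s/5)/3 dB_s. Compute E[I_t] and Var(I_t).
E[I_t] = 0; Var(I_t) = 8*t/9 + 10*sin(4*t/5)*cos(4*t/5)/9

The Itô integral of a deterministic integrand f(s) has mean 0 because each increment f(s) * (B_{s+ds} - B_s) has mean 0. By the Itô isometry:
  Var( int_0^t f(s) dB_s ) = E[ (int_0^t f(s) dB_s)^2 ] = int_0^t f(s)^2 ds.
Here f(s) = -4*cos(4*s/5)/3, so f(s)^2 = 16*cos(4*s/5)^2/9. Integrate:
  int_0^t (16*cos(4*s/5)^2/9) ds = 8*t/9 + 10*sin(4*t/5)*cos(4*t/5)/9.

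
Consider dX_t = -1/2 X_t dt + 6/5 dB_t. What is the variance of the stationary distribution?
lim Var(X_t) = 36/25

The OU SDE dX = -theta X dt + sigma dB admits the integrating factor exp(theta t): d(exp(theta t) X_t) = sigma exp(theta t) dB_t. Integrating from 0 to t gives X_t = x_0 * exp(-theta t) + sigma * int_0^t exp(-theta (t-s)) dB_s for any initial x_0. The Itô integral has variance (by the Itô isometry) sigma^2 * int_0^t exp(-2 theta (t - s)) ds = sigma^2 * (1 - exp(-2 theta t)) / (2 theta), independent of x_0.
With theta = 1/2, sigma = 6/5:
  Var(X_t) = (6/5)^2 * (1 - exp(-2*1/2 t)) / (2 * 1/2) = 36/25 - 36*exp(-t)/25.
As t -> infinity, exp(-2*1/2 t) -> 0, so the stationary variance is sigma^2 / (2 theta) = 36/25.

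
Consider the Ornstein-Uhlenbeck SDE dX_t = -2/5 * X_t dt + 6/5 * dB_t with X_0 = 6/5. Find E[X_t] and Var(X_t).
E[X_t] = 6*exp(-2*t/5)/5; Var(X_t) = 9/5 - 9*exp(-4*t/5)/5

The OU SDE dX = -theta X dt + sigma dB admits the integrating factor exp(theta t): d(exp(theta t) X_t) = sigma exp(theta t) dB_t. Integrating from 0 to t:
  X_t = x_0 * exp(-theta t) + sigma * int_0^t exp(-theta (t-s)) dB_s.
The Itô integral has mean 0 and (by the Itô isometry) variance sigma^2 * int_0^t exp(-2 theta (t - s)) ds = sigma^2 * (1 - exp(-2 theta t)) / (2 theta).
With theta = 2/5, sigma = 6/5, x_0 = 6/5:
  E[X_t] = 6/5 * exp(-2/5 t) = 6*exp(-2*t/5)/5
  Var(X_t) = (6/5)^2 * (1 - exp(-2*2/5 t)) / (2 * 2/5) = 9/5 - 9*exp(-4*t/5)/5.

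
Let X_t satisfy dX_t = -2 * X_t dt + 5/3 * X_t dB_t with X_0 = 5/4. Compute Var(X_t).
Var(X_t) = (25*exp(25*t/9) - 25)*exp(-4*t)/16

For GBM dX = mu X dt + sigma X dB with X_0 = x_0, apply Itô to Y = log X: dY = (mu - sigma^2/2) dt + sigma dB, so Y_t = log(x_0) + (mu - sigma^2/2) t + sigma B_t and hence X_t = x_0 * exp((mu - sigma^2/2) t + sigma B_t).
With mu = -2, sigma = 5/3, x_0 = 5/4, this gives:
  X_t = 5/4 * exp((-61/18) * t + (5/3) * B_t).
Since sigma*B_t ~ Normal(0, sigma^2 t), E[exp(sigma*B_t)] = exp(sigma^2 t / 2); so E[X_t] = x_0 * exp((mu - sigma^2/2) t) * exp(sigma^2 t / 2) = x_0 * exp(mu t) = 5*exp(-2*t)/4.
Var(X_t) = E[X_t^2] - (E[X_t])^2 = x_0^2 * exp(2 mu t) * (exp(sigma^2 t) - 1) = (25*exp(25*t/9) - 25)*exp(-4*t)/16.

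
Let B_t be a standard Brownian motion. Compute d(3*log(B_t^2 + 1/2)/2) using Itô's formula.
d(3*log(B_t^2 + 1/2)/2) = (3*(1 - 2*B_t^2)/(2*B_t^2 + 1)^2) dt + (6*B_t/(2*B_t^2 + 1)) dB_t

Itô's formula for f(B_t) gives d f(B_t) = f'(B_t) dB_t + (1/2) f''(B_t) dt. Compute derivatives of f(x) = 3*log(x^2 + 1/2)/2:
  f'(x)  = 6*x/(2*x^2 + 1)
  f''(x) = 6*(1 - 2*x^2)/(2*x^2 + 1)^2
Substitute x = B_t and multiply the f'' term by 1/2:
  drift     = (1/2) * (6*(1 - 2*x^2)/(2*x^2 + 1)^2) evaluated at B_t = 3*(1 - 2*B_t^2)/(2*B_t^2 + 1)^2
  diffusion = (6*x/(2*x^2 + 1)) evaluated at B_t = 6*B_t/(2*B_t^2 + 1)
Therefore d(3*log(B_t^2 + 1/2)/2) = (3*(1 - 2*B_t^2)/(2*B_t^2 + 1)^2) dt + (6*B_t/(2*B_t^2 + 1)) dB_t.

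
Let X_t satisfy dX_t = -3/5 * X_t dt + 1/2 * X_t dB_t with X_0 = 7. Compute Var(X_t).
Var(X_t) = (49*exp(t/4) - 49)*exp(-6*t/5)

For GBM dX = mu X dt + sigma X dB with X_0 = x_0, apply Itô to Y = log X: dY = (mu - sigma^2/2) dt + sigma dB, so Y_t = log(x_0) + (mu - sigma^2/2) t + sigma B_t and hence X_t = x_0 * exp((mu - sigma^2/2) t + sigma B_t).
With mu = -3/5, sigma = 1/2, x_0 = 7, this gives:
  X_t = 7 * exp((-29/40) * t + (1/2) * B_t).
Since sigma*B_t ~ Normal(0, sigma^2 t), E[exp(sigma*B_t)] = exp(sigma^2 t / 2); so E[X_t] = x_0 * exp((mu - sigma^2/2) t) * exp(sigma^2 t / 2) = x_0 * exp(mu t) = 7*exp(-3*t/5).
Var(X_t) = E[X_t^2] - (E[X_t])^2 = x_0^2 * exp(2 mu t) * (exp(sigma^2 t) - 1) = (49*exp(t/4) - 49)*exp(-6*t/5).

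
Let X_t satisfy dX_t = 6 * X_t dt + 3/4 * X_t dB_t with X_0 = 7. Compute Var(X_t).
Var(X_t) = 49*(exp(9*t/16) - 1)*exp(12*t)

For GBM dX = mu X dt + sigma X dB with X_0 = x_0, apply Itô to Y = log X: dY = (mu - sigma^2/2) dt + sigma dB, so Y_t = log(x_0) + (mu - sigma^2/2) t + sigma B_t and hence X_t = x_0 * exp((mu - sigma^2/2) t + sigma B_t).
With mu = 6, sigma = 3/4, x_0 = 7, this gives:
  X_t = 7 * exp((183/32) * t + (3/4) * B_t).
Since sigma*B_t ~ Normal(0, sigma^2 t), E[exp(sigma*B_t)] = exp(sigma^2 t / 2); so E[X_t] = x_0 * exp((mu - sigma^2/2) t) * exp(sigma^2 t / 2) = x_0 * exp(mu t) = 7*exp(6*t).
Var(X_t) = E[X_t^2] - (E[X_t])^2 = x_0^2 * exp(2 mu t) * (exp(sigma^2 t) - 1) = 49*(exp(9*t/16) - 1)*exp(12*t).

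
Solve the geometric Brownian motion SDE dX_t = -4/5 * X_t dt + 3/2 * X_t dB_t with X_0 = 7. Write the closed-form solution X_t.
X_t = 7 * exp((-77/40) * t + (3/2) * B_t)

For GBM dX = mu X dt + sigma X dB with X_0 = x_0, apply Itô to Y = log X: dY = (mu - sigma^2/2) dt + sigma dB, so Y_t = log(x_0) + (mu - sigma^2/2) t + sigma B_t and hence X_t = x_0 * exp((mu - sigma^2/2) t + sigma B_t).
With mu = -4/5, sigma = 3/2, x_0 = 7, this gives:
  X_t = 7 * exp((-77/40) * t + (3/2) * B_t).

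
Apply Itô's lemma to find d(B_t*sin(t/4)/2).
d(B_t*sin(t/4)/2) = (B_t*cos(t/4)/8) dt + (sin(t/4)/2) dB_t

Itô's formula for f(t, x): d f(t, B_t) = (f_t + (1/2) f_xx) dt + f_x dB_t. Compute partials of f(t, x) = x*sin(t/4)/2:
  f_t(t,x)  = x*cos(t/4)/8
  f_x(t,x)  = sin(t/4)/2
  f_xx(t,x) = 0
Assemble drift = f_t + (1/2) f_xx = x*cos(t/4)/8 and diffusion = f_x = sin(t/4)/2. Substituting x = B_t:
  d(B_t*sin(t/4)/2) = (B_t*cos(t/4)/8) dt + (sin(t/4)/2) dB_t.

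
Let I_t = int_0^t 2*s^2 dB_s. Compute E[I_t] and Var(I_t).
E[I_t] = 0; Var(I_t) = 4*t^5/5

The Itô integral of a deterministic integrand f(s) has mean 0 because each increment f(s) * (B_{s+ds} - B_s) has mean 0. By the Itô isometry:
  Var( int_0^t f(s) dB_s ) = E[ (int_0^t f(s) dB_s)^2 ] = int_0^t f(s)^2 ds.
Here f(s) = 2*s^2, so f(s)^2 = 4*s^4. Integrate:
  int_0^t (4*s^4) ds = 4*t^5/5.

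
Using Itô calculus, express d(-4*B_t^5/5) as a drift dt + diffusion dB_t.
d(-4*B_t^5/5) = (-8*B_t^3) dt + (-4*B_t^4) dB_t

Itô's formula for f(B_t) gives d f(B_t) = f'(B_t) dB_t + (1/2) f''(B_t) dt. Compute derivatives of f(x) = -4*x^5/5:
  f'(x)  = -4*x^4
  f''(x) = -16*x^3
Substitute x = B_t and multiply the f'' term by 1/2:
  drift     = (1/2) * (-16*x^3) evaluated at B_t = -8*B_t^3
  diffusion = (-4*x^4) evaluated at B_t = -4*B_t^4
Therefore d(-4*B_t^5/5) = (-8*B_t^3) dt + (-4*B_t^4) dB_t.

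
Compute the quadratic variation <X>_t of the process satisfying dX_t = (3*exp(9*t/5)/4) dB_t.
<X>_t = 5*exp(18*t/5)/32 - 5/32

For an Itô process dX_t = a(t) dt + b(t) dB_t, the quadratic variation is <X>_t = int_0^t b(s)^2 ds (the drift term does not contribute). Here b(s) = 3*exp(9*s/5)/4, so
  b(s)^2 = 9*exp(18*s/5)/16.
Integrating from 0 to t:
  <X>_t = int_0^t (9*exp(18*s/5)/16) ds = 5*exp(18*t/5)/32 - 5/32.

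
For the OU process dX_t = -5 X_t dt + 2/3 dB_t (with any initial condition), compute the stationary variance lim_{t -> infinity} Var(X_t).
lim Var(X_t) = 2/45

The OU SDE dX = -theta X dt + sigma dB admits the integrating factor exp(theta t): d(exp(theta t) X_t) = sigma exp(theta t) dB_t. Integrating from 0 to t gives X_t = x_0 * exp(-theta t) + sigma * int_0^t exp(-theta (t-s)) dB_s for any initial x_0. The Itô integral has variance (by the Itô isometry) sigma^2 * int_0^t exp(-2 theta (t - s)) ds = sigma^2 * (1 - exp(-2 theta t)) / (2 theta), independent of x_0.
With theta = 5, sigma = 2/3:
  Var(X_t) = (2/3)^2 * (1 - exp(-2*5 t)) / (2 * 5) = 2/45 - 2*exp(-10*t)/45.
As t -> infinity, exp(-2*5 t) -> 0, so the stationary variance is sigma^2 / (2 theta) = 2/45.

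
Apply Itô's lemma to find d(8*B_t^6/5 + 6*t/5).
d(8*B_t^6/5 + 6*t/5) = (24*B_t^4 + 6/5) dt + (48*B_t^5/5) dB_t

Itô's formula for f(t, x): d f(t, B_t) = (f_t + (1/2) f_xx) dt + f_x dB_t. Compute partials of f(t, x) = 6*t/5 + 8*x^6/5:
  f_t(t,x)  = 6/5
  f_x(t,x)  = 48*x^5/5
  f_xx(t,x) = 48*x^4
Assemble drift = f_t + (1/2) f_xx = 24*x^4 + 6/5 and diffusion = f_x = 48*x^5/5. Substituting x = B_t:
  d(8*B_t^6/5 + 6*t/5) = (24*B_t^4 + 6/5) dt + (48*B_t^5/5) dB_t.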